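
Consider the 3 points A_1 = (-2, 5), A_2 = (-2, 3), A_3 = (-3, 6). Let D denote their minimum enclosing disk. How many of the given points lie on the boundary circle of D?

Side lengths²: A_1A_2² = 4, A_1A_3² = 2, A_2A_3² = 10.
Since A_2A_3² = 10 ≥ 4 + 2 = 6, the angle opposite A_2A_3 is not acute, so the smallest enclosing circle has A_2A_3 as diameter.
Centre = midpoint of A_2A_3 = (-2.5, 4.5), r² = 10/4 = 2.5.
The points at distance exactly r from the centre are A_2, A_3 — 2 points.

2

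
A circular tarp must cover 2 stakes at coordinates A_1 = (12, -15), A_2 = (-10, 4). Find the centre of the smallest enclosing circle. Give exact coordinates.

(1, -5.5)

The smallest circle enclosing two points has them as diameter endpoints.
Centre = midpoint = (1, -5.5); r² = |A_1A_2|²/4 = 845/4 = 211.25.
Centre = (1, -5.5).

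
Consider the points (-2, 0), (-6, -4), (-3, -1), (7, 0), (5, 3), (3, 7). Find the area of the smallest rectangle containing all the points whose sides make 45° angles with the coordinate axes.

In coordinates u = x + y, v = x − y the rectangle is axis-aligned; the map (x,y)→(u,v) scales areas by 2.
u-values: -2, -10, -4, 7, 8, 10; range = 10 − (-10) = 20.
v-values: -2, -2, -2, 7, 2, -4; range = 7 − (-4) = 11.
Area = (20 × 11) / 2 = 110.

110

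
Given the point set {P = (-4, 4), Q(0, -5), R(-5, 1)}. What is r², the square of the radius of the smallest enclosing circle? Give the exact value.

24.25

Side lengths²: PQ² = 97, PR² = 10, QR² = 61.
Since PQ² = 97 ≥ 61 + 10 = 71, the angle opposite PQ is not acute, so the smallest enclosing circle has PQ as diameter.
Centre = midpoint of PQ = (-2, -0.5), r² = 97/4 = 24.25.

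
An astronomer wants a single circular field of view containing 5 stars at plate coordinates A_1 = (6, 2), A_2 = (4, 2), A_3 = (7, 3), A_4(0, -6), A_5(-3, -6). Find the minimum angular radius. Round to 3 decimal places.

By Welzl's lemma the MEC is supported by two points (diametrically opposite) or three points (on a circumcircle).
The farthest pair is A_3–A_5 with squared distance 181. The circle on this segment as diameter has centre (2, -1.5) and r² = 181/4 = 45.25.
Check A_1: distance² to centre = 28.25 ≤ 45.25, so it lies inside.
All remaining points lie in this disk, and no smaller disk contains both endpoints, so this is the minimum enclosing circle.
r = √(45.25) ≈ 6.727.

6.727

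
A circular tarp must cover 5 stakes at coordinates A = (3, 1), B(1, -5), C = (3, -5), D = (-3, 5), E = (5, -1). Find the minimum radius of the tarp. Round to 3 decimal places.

5.831

By Welzl's lemma the MEC is supported by two points (diametrically opposite) or three points (on a circumcircle).
The farthest pair is C–D with squared distance 136. The circle on this segment as diameter has centre (0, 0) and r² = 136/4 = 34.
Check A: distance² to centre = 10 ≤ 34, so it lies inside.
All remaining points lie in this disk, and no smaller disk contains both endpoints, so this is the minimum enclosing circle.
r = √34 ≈ 5.831.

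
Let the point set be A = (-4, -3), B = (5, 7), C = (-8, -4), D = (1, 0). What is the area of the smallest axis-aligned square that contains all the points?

169

The bounding box has width 13 and height 11.
An axis-aligned square enclosing the set must have side ≥ max(width, height).
So the minimum side is max(13, 11) = 13.
Area = 13² = 169.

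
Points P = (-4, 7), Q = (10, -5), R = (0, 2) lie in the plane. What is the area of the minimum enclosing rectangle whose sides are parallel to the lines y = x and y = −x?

39

In coordinates u = x + y, v = x − y the rectangle is axis-aligned; the map (x,y)→(u,v) scales areas by 2.
u-values: 3, 5, 2; range = 5 − 2 = 3.
v-values: -11, 15, -2; range = 15 − (-11) = 26.
Area = (3 × 26) / 2 = 39.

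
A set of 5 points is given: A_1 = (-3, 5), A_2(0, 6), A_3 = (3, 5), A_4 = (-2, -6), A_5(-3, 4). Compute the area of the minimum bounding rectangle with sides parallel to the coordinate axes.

x ranges over [-3, 3], width 6.
y ranges over [-6, 6], height 12.
Area = 6 × 12 = 72.

72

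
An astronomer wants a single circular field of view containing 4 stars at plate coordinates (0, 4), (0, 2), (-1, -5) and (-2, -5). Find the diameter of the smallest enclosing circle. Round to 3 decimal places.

The minimum enclosing circle of a finite set is fixed by two of the points (as a diameter) or three (as a circumcircle).
The farthest pair is (0, 4)–(-2, -5) with squared distance 85. The circle on this segment as diameter has centre (-1, -0.5) and r² = 85/4 = 21.25.
Check (0, 2): distance² to centre = 7.25 ≤ 21.25, so it lies inside.
All remaining points lie in this disk, and no smaller disk contains both endpoints, so this is the minimum enclosing circle.
Diameter = 2r = 2√(21.25) ≈ 9.220.

9.220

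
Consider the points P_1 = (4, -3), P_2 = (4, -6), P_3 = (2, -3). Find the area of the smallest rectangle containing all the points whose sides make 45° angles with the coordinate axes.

In coordinates u = x + y, v = x − y the rectangle is axis-aligned; the map (x,y)→(u,v) scales areas by 2.
u-values: 1, -2, -1; range = 1 − (-2) = 3.
v-values: 7, 10, 5; range = 10 − 5 = 5.
Area = (3 × 5) / 2 = 7.5.

7.5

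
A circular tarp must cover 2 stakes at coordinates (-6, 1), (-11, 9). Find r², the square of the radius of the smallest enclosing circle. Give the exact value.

The smallest circle enclosing two points has them as diameter endpoints.
Centre = midpoint = (-8.5, 5); r² = |(-6, 1)−(-11, 9)|²/4 = 89/4 = 22.25.

22.25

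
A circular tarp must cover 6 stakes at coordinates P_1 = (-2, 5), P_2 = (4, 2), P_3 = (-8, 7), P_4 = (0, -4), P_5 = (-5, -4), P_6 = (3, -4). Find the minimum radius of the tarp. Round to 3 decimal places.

A smallest enclosing disk is always determined by at most three of the input points on its boundary.
The farthest pair is P_3–P_6 with squared distance 242. The circle on this segment as diameter has centre (-2.5, 1.5) and r² = 242/4 = 60.5.
Check P_1: distance² to centre = 12.5 ≤ 60.5, so it lies inside.
All remaining points lie in this disk, and no smaller disk contains both endpoints, so this is the minimum enclosing circle.
r = √(60.5) ≈ 7.778.

7.778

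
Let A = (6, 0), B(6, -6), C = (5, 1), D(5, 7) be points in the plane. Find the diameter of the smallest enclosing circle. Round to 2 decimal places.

A smallest enclosing disk is always determined by at most three of the input points on its boundary.
The farthest pair is B–D with squared distance 170. The circle on this segment as diameter has centre (5.5, 0.5) and r² = 170/4 = 42.5.
Check A: distance² to centre = 0.5 ≤ 42.5, so it lies inside.
All remaining points lie in this disk, and no smaller disk contains both endpoints, so this is the minimum enclosing circle.
Diameter = 2r = 2√(42.5) ≈ 13.04.

13.04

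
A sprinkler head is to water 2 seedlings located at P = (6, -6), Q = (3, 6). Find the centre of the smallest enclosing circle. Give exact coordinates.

(4.5, 0)

The smallest circle enclosing two points has them as diameter endpoints.
Centre = midpoint = (4.5, 0); r² = |PQ|²/4 = 153/4 = 38.25.
Centre = (4.5, 0).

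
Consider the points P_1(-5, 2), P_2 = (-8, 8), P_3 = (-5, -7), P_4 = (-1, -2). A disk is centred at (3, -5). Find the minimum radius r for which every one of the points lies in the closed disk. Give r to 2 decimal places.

The required radius is the distance from (3, -5) to the farthest point.
Squared distances: 113, 290, 68, 25.
Maximum is 290, attained at P_2.
r = √290 ≈ 17.03.

17.03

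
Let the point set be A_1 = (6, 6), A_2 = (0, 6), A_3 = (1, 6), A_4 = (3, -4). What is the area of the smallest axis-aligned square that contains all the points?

The bounding box has width 6 and height 10.
An axis-aligned square enclosing the set must have side ≥ max(width, height).
So the minimum side is max(6, 10) = 10.
Area = 10² = 100.

100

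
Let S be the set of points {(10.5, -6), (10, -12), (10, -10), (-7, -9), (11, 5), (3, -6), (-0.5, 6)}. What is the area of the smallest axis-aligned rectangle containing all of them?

x ranges over [-7, 11], width 18.
y ranges over [-12, 6], height 18.
Area = 18 × 18 = 324.

324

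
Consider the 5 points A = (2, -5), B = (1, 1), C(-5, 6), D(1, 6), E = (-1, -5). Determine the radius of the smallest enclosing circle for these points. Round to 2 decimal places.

6.52

The farthest pair is A–C with squared distance 170. The circle on this segment as diameter has centre (-1.5, 0.5) and r² = 170/4 = 42.5.
Check B: distance² to centre = 6.5 ≤ 42.5, so it lies inside.
All remaining points lie in this disk, and no smaller disk contains both endpoints, so this is the minimum enclosing circle.
r = √(42.5) ≈ 6.52.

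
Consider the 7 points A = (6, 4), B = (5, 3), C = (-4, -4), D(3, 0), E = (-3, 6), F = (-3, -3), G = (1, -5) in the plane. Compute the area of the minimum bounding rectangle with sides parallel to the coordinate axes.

x ranges over [-4, 6], width 10.
y ranges over [-5, 6], height 11.
Area = 10 × 11 = 110.

110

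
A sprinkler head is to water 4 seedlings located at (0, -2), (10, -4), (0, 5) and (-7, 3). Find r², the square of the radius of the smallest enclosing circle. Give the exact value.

The farthest pair is (10, -4)–(-7, 3) with squared distance 338. The circle on this segment as diameter has centre (1.5, -0.5) and r² = 338/4 = 84.5.
Check (0, -2): distance² to centre = 4.5 ≤ 84.5, so it lies inside.
All remaining points lie in this disk, and no smaller disk contains both endpoints, so this is the minimum enclosing circle.

84.5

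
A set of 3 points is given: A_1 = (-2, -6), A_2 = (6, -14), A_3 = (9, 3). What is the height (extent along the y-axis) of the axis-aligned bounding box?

max y = 3, min y = -14, so height = 17.

17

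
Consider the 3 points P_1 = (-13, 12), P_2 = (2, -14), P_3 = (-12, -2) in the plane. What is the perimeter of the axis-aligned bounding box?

82

Width = max x − min x = 2 − (-13) = 15.
Height = max y − min y = 12 − (-14) = 26.
Perimeter = 2(15 + 26) = 82.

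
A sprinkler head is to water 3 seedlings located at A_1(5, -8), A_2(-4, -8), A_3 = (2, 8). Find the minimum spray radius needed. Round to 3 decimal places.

Side lengths²: A_1A_2² = 81, A_1A_3² = 265, A_2A_3² = 292.
Since A_2A_3² = 292 < 265 + 81 = 346, the triangle is acute, so the smallest enclosing circle is the circumcircle.
Circumcentre = (0.5, -0.5625), r² = 75.56640625.
r = √(75.56640625) ≈ 8.693.

8.693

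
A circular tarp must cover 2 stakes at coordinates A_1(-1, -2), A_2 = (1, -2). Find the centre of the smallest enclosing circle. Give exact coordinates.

(0, -2)

The smallest circle enclosing two points has them as diameter endpoints.
Centre = midpoint = (0, -2); r² = |A_1A_2|²/4 = 4/4 = 1.
Centre = (0, -2).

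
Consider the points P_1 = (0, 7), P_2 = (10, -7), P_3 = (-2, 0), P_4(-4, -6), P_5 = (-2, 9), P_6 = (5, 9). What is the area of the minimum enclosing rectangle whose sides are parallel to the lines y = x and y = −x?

In coordinates u = x + y, v = x − y the rectangle is axis-aligned; the map (x,y)→(u,v) scales areas by 2.
u-values: 7, 3, -2, -10, 7, 14; range = 14 − (-10) = 24.
v-values: -7, 17, -2, 2, -11, -4; range = 17 − (-11) = 28.
Area = (24 × 28) / 2 = 336.

336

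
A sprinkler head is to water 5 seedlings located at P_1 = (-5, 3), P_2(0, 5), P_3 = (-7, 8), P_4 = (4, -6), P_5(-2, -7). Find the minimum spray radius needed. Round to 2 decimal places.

A smallest enclosing disk is always determined by at most three of the input points on its boundary.
The farthest pair is P_3–P_4 with squared distance 317. The circle on this segment as diameter has centre (-1.5, 1) and r² = 317/4 = 79.25.
Check P_1: distance² to centre = 16.25 ≤ 79.25, so it lies inside.
All remaining points lie in this disk, and no smaller disk contains both endpoints, so this is the minimum enclosing circle.
r = √(79.25) ≈ 8.90.

8.90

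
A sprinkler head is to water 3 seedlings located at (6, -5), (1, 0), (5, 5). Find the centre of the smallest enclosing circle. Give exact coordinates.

(5.5, 0)

Call the three points A, B, C in the order given.
Side lengths²: AB² = 50, AC² = 101, BC² = 41.
Since AC² = 101 ≥ 50 + 41 = 91, the angle opposite AC is not acute, so the smallest enclosing circle has AC as diameter.
Centre = midpoint of AC = (5.5, 0), r² = 101/4 = 25.25.
Centre = (5.5, 0).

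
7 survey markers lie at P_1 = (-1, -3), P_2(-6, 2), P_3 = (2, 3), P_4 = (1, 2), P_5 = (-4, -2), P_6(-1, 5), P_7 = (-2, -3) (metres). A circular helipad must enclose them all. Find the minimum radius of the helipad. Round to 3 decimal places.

4.249

The minimum enclosing circle is determined by three boundary points: P_1, P_2, P_3.
Their circumcentre is (-11/6, 7/6) with r² = 325/18.
The farthest remaining point P_7 is at distance² 313/18 ≤ 325/18.
r = √(325/18) ≈ 4.249.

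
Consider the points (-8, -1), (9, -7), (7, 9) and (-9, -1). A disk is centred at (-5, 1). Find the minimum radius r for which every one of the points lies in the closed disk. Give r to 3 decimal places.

16.125

The required radius is the distance from (-5, 1) to the farthest point.
Squared distances: 13, 260, 208, 20.
Maximum is 260, attained at (9, -7).
r = √260 ≈ 16.125.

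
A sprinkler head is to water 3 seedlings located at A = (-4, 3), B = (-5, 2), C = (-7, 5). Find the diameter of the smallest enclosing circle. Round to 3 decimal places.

Side lengths²: AB² = 2, AC² = 13, BC² = 13.
Since BC² = 13 < 13 + 2 = 15, the triangle is acute, so the smallest enclosing circle is the circumcircle.
Circumcentre = (-5.7, 3.7), r² = 3.38.
Diameter = 2r = 2√(3.38) ≈ 3.677.

3.677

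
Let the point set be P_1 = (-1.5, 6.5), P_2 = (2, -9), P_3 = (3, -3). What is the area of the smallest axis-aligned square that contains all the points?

The bounding box has width 4.5 and height 15.5.
An axis-aligned square enclosing the set must have side ≥ max(width, height).
So the minimum side is max(4.5, 15.5) = 15.5.
Area = 15.5² = 240.25.

240.25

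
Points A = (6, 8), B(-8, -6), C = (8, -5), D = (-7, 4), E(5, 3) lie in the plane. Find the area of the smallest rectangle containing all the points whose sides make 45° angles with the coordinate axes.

In coordinates u = x + y, v = x − y the rectangle is axis-aligned; the map (x,y)→(u,v) scales areas by 2.
u-values: 14, -14, 3, -3, 8; range = 14 − (-14) = 28.
v-values: -2, -2, 13, -11, 2; range = 13 − (-11) = 24.
Area = (28 × 24) / 2 = 336.

336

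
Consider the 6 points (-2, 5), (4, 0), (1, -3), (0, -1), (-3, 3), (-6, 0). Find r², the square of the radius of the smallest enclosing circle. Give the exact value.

A smallest enclosing disk is always determined by at most three of the input points on its boundary.
The minimum enclosing circle is determined by three boundary points: (-2, 5), (4, 0), (-6, 0).
Their circumcentre is (-1, 0.1) with r² = 25.01.
The farthest remaining point (1, -3) is at distance² 13.61 ≤ 25.01.

25.01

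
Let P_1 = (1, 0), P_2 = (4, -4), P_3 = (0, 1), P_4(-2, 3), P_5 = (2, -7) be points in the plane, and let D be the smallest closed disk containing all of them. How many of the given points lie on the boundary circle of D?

2

The minimum enclosing circle of a finite set is fixed by two of the points (as a diameter) or three (as a circumcircle).
The farthest pair is P_4–P_5 with squared distance 116. The circle on this segment as diameter has centre (0, -2) and r² = 116/4 = 29.
Check P_1: distance² to centre = 5 ≤ 29, so it lies inside.
All remaining points lie in this disk, and no smaller disk contains both endpoints, so this is the minimum enclosing circle.
The points at distance exactly r from the centre are P_4, P_5 — 2 points.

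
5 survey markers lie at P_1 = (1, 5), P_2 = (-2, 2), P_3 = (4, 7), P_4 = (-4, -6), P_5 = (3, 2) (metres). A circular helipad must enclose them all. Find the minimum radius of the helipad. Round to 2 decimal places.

A smallest enclosing disk is always determined by at most three of the input points on its boundary.
The farthest pair is P_3–P_4 with squared distance 233. The circle on this segment as diameter has centre (0, 0.5) and r² = 233/4 = 58.25.
Check P_1: distance² to centre = 21.25 ≤ 58.25, so it lies inside.
All remaining points lie in this disk, and no smaller disk contains both endpoints, so this is the minimum enclosing circle.
r = √(58.25) ≈ 7.63.

7.63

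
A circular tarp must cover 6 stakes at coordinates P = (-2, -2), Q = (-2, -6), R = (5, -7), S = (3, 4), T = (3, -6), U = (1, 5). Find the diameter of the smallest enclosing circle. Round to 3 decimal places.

A smallest enclosing disk is always determined by at most three of the input points on its boundary.
The minimum enclosing circle is determined by three boundary points: Q, R, U.
Their circumcentre is (2.25, -1.25) with r² = 40.625.
The farthest remaining point S is at distance² 28.125 ≤ 40.625.
Diameter = 2r = 2√(40.625) ≈ 12.748.

12.748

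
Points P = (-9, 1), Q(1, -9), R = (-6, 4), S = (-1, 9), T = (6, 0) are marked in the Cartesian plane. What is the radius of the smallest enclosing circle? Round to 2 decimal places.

The farthest pair is Q–S with squared distance 328. The circle on this segment as diameter has centre (0, 0) and r² = 328/4 = 82.
Check P: distance² to centre = 82 ≤ 82, so it lies inside.
All remaining points lie in this disk, and no smaller disk contains both endpoints, so this is the minimum enclosing circle.
r = √82 ≈ 9.06.

9.06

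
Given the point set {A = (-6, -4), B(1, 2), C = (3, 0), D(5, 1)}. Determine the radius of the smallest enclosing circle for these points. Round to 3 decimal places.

By Welzl's lemma the MEC is supported by two points (diametrically opposite) or three points (on a circumcircle).
The farthest pair is A–D with squared distance 146. The circle on this segment as diameter has centre (-0.5, -1.5) and r² = 146/4 = 36.5.
Check B: distance² to centre = 14.5 ≤ 36.5, so it lies inside.
All remaining points lie in this disk, and no smaller disk contains both endpoints, so this is the minimum enclosing circle.
r = √(36.5) ≈ 6.042.

6.042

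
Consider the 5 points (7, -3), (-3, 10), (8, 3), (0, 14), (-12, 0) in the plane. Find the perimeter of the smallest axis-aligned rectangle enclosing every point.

74

Width = max x − min x = 8 − (-12) = 20.
Height = max y − min y = 14 − (-3) = 17.
Perimeter = 2(20 + 17) = 74.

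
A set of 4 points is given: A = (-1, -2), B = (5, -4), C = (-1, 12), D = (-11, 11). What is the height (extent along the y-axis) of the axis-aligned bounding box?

max y = 12, min y = -4, so height = 16.

16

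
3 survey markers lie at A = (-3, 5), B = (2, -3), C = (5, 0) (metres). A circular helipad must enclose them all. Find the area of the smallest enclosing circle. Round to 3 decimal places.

Side lengths²: AB² = 89, AC² = 89, BC² = 18.
Since AC² = 89 < 89 + 18 = 107, the triangle is acute, so the smallest enclosing circle is the circumcircle.
Circumcentre = (11/26, 41/26), r² = 7921/338.
Area = π·r² = π·7921/338 ≈ 73.623.

73.623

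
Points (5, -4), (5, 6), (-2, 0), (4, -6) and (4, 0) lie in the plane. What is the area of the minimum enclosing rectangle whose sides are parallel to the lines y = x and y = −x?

78

In coordinates u = x + y, v = x − y the rectangle is axis-aligned; the map (x,y)→(u,v) scales areas by 2.
u-values: 1, 11, -2, -2, 4; range = 11 − (-2) = 13.
v-values: 9, -1, -2, 10, 4; range = 10 − (-2) = 12.
Area = (13 × 12) / 2 = 78.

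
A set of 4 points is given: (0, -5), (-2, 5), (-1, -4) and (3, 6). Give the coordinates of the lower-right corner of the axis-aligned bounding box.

(3, -5)

x-range [-2, 3], y-range [-5, 6].
The lower-right corner is (3, -5).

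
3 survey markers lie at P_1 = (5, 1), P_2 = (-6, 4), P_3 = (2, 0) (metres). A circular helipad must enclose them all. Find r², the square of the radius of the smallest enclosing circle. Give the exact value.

32.5

Side lengths²: P_1P_2² = 130, P_1P_3² = 10, P_2P_3² = 80.
Since P_1P_2² = 130 ≥ 80 + 10 = 90, the angle opposite P_1P_2 is not acute, so the smallest enclosing circle has P_1P_2 as diameter.
Centre = midpoint of P_1P_2 = (-0.5, 2.5), r² = 130/4 = 32.5.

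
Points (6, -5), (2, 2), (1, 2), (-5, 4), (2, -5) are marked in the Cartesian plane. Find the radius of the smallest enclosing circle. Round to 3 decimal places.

7.106

By Welzl's lemma the MEC is supported by two points (diametrically opposite) or three points (on a circumcircle).
The farthest pair is (6, -5)–(-5, 4) with squared distance 202. The circle on this segment as diameter has centre (0.5, -0.5) and r² = 202/4 = 50.5.
Check (2, 2): distance² to centre = 8.5 ≤ 50.5, so it lies inside.
All remaining points lie in this disk, and no smaller disk contains both endpoints, so this is the minimum enclosing circle.
r = √(50.5) ≈ 7.106.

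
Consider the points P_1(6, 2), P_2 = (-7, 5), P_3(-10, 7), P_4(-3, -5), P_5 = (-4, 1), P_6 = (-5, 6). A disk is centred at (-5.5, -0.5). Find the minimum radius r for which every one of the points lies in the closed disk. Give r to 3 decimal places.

11.769

The required radius is the distance from (-5.5, -0.5) to the farthest point.
Squared distances: 138.5, 32.5, 76.5, 26.5, 4.5, 42.5.
Maximum is 138.5, attained at P_1.
r = √(138.5) ≈ 11.769.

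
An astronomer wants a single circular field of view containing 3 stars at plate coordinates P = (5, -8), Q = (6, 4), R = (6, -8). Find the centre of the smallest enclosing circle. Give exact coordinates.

Side lengths²: PQ² = 145, PR² = 1, QR² = 144.
Since PQ² = 145 ≥ 144 + 1 = 145, the angle opposite PQ is not acute, so the smallest enclosing circle has PQ as diameter.
Centre = midpoint of PQ = (5.5, -2), r² = 145/4 = 36.25.
Centre = (5.5, -2).

(5.5, -2)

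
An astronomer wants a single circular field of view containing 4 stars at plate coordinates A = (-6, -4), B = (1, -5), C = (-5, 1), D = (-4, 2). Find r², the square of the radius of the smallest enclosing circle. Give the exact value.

The minimum enclosing circle is determined by three boundary points: A, B, D.
Their circumcentre is (-47/22, -43/22) with r² = 4625/242.
The farthest remaining point C is at distance² 4097/242 ≤ 4625/242.

4625/242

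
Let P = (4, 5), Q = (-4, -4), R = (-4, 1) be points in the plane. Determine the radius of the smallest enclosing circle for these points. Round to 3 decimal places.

6.021

Side lengths²: PQ² = 145, PR² = 80, QR² = 25.
Since PQ² = 145 ≥ 80 + 25 = 105, the angle opposite PQ is not acute, so the smallest enclosing circle has PQ as diameter.
Centre = midpoint of PQ = (0, 0.5), r² = 145/4 = 36.25.
r = √(36.25) ≈ 6.021.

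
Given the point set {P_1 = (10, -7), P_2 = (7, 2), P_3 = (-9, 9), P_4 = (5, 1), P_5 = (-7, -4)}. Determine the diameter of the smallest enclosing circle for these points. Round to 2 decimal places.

The farthest pair is P_1–P_3 with squared distance 617. The circle on this segment as diameter has centre (0.5, 1) and r² = 617/4 = 154.25.
Check P_2: distance² to centre = 43.25 ≤ 154.25, so it lies inside.
All remaining points lie in this disk, and no smaller disk contains both endpoints, so this is the minimum enclosing circle.
Diameter = 2r = 2√(154.25) ≈ 24.84.

24.84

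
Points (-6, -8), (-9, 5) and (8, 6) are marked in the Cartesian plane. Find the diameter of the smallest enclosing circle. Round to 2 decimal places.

Call the three points A, B, C in the order given.
Side lengths²: AB² = 178, AC² = 392, BC² = 290.
Since AC² = 392 < 290 + 178 = 468, the triangle is acute, so the smallest enclosing circle is the circumcircle.
Circumcentre = (-0.1875, 0.1875), r² = 100.8203125.
Diameter = 2r = 2√(100.8203125) ≈ 20.08.

20.08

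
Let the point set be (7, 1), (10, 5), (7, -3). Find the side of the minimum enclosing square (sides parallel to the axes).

The bounding box has width 3 and height 8.
An axis-aligned square enclosing the set must have side ≥ max(width, height).
So the minimum side is max(3, 8) = 8.

8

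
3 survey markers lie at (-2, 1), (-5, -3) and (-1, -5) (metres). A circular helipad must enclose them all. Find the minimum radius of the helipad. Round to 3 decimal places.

3.091

Call the three points A, B, C in the order given.
Side lengths²: AB² = 25, AC² = 37, BC² = 20.
Since AC² = 37 < 25 + 20 = 45, the triangle is acute, so the smallest enclosing circle is the circumcircle.
Circumcentre = (-45/22, -23/11), r² = 4625/484.
r = √(4625/484) ≈ 3.091.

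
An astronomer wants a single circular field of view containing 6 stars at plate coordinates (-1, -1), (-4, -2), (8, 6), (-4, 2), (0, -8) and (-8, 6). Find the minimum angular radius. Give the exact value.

65/7

A smallest enclosing disk is always determined by at most three of the input points on its boundary.
The minimum enclosing circle is determined by three boundary points: (8, 6), (0, -8), (-8, 6).
Their circumcentre is (0, 9/7) with r² = 4225/49.
The farthest remaining point (-4, -2) is at distance² 1313/49 ≤ 4225/49.
r = √(4225/49) = 65/7.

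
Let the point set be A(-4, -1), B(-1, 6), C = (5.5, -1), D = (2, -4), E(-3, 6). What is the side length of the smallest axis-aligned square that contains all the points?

The bounding box has width 9.5 and height 10.
An axis-aligned square enclosing the set must have side ≥ max(width, height).
So the minimum side is max(9.5, 10) = 10.

10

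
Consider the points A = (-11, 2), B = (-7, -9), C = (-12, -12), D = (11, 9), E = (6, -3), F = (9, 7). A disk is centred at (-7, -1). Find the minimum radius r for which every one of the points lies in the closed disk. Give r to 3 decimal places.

The required radius is the distance from (-7, -1) to the farthest point.
Squared distances: 25, 64, 146, 424, 173, 320.
Maximum is 424, attained at D.
r = √424 ≈ 20.591.

20.591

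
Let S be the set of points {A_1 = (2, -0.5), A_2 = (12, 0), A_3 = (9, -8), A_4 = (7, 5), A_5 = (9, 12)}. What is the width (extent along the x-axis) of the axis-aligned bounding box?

10

max x = 12, min x = 2, so width = 10.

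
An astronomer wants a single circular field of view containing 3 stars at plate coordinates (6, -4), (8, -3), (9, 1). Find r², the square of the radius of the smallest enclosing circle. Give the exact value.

8.5

Call the three points A, B, C in the order given.
Side lengths²: AB² = 5, AC² = 34, BC² = 17.
Since AC² = 34 ≥ 17 + 5 = 22, the angle opposite AC is not acute, so the smallest enclosing circle has AC as diameter.
Centre = midpoint of AC = (7.5, -1.5), r² = 34/4 = 8.5.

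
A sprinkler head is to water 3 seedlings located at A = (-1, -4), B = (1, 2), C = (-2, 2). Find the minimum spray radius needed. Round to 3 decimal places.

3.206

Side lengths²: AB² = 40, AC² = 37, BC² = 9.
Since AB² = 40 < 37 + 9 = 46, the triangle is acute, so the smallest enclosing circle is the circumcircle.
Circumcentre = (-0.5, -5/6), r² = 185/18.
r = √(185/18) ≈ 3.206.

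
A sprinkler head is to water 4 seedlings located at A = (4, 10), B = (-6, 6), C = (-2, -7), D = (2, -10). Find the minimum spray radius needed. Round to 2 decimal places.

10.08

By Welzl's lemma the MEC is supported by two points (diametrically opposite) or three points (on a circumcircle).
The minimum enclosing circle is determined by three boundary points: A, B, D.
Their circumcentre is (13/6, 1/12) with r² = 14645/144.
The farthest remaining point C is at distance² 9725/144 ≤ 14645/144.
r = √(14645/144) ≈ 10.08.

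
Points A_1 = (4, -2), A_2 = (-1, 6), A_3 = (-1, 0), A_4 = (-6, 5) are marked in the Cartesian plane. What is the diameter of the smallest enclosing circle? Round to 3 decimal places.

12.207

By Welzl's lemma the MEC is supported by two points (diametrically opposite) or three points (on a circumcircle).
The farthest pair is A_1–A_4 with squared distance 149. The circle on this segment as diameter has centre (-1, 1.5) and r² = 149/4 = 37.25.
Check A_2: distance² to centre = 20.25 ≤ 37.25, so it lies inside.
All remaining points lie in this disk, and no smaller disk contains both endpoints, so this is the minimum enclosing circle.
Diameter = 2r = 2√(37.25) ≈ 12.207.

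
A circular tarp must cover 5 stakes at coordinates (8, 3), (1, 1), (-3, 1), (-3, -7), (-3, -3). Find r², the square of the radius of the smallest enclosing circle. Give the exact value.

By Welzl's lemma the MEC is supported by two points (diametrically opposite) or three points (on a circumcircle).
The farthest pair is (8, 3)–(-3, -7) with squared distance 221. The circle on this segment as diameter has centre (2.5, -2) and r² = 221/4 = 55.25.
Check (1, 1): distance² to centre = 11.25 ≤ 55.25, so it lies inside.
All remaining points lie in this disk, and no smaller disk contains both endpoints, so this is the minimum enclosing circle.

55.25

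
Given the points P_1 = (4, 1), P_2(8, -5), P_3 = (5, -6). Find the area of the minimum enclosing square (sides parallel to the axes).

The bounding box has width 4 and height 7.
An axis-aligned square enclosing the set must have side ≥ max(width, height).
So the minimum side is max(4, 7) = 7.
Area = 7² = 49.

49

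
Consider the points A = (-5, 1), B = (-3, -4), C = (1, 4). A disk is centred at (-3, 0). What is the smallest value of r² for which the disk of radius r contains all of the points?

The required radius is the distance from (-3, 0) to the farthest point.
Squared distances: 5, 16, 32.
Maximum is 32, attained at C.

32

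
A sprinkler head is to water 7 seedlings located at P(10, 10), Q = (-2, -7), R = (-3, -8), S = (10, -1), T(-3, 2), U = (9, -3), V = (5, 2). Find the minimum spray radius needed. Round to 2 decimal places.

11.10

By Welzl's lemma the MEC is supported by two points (diametrically opposite) or three points (on a circumcircle).
The farthest pair is P–R with squared distance 493. The circle on this segment as diameter has centre (3.5, 1) and r² = 493/4 = 123.25.
Check Q: distance² to centre = 94.25 ≤ 123.25, so it lies inside.
All remaining points lie in this disk, and no smaller disk contains both endpoints, so this is the minimum enclosing circle.
r = √(123.25) ≈ 11.10.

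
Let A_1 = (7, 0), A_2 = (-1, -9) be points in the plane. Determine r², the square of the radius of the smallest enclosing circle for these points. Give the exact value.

36.25

The smallest circle enclosing two points has them as diameter endpoints.
Centre = midpoint = (3, -4.5); r² = |A_1A_2|²/4 = 145/4 = 36.25.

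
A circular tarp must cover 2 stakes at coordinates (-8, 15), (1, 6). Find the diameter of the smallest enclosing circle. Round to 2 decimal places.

12.73

The smallest circle enclosing two points has them as diameter endpoints.
Centre = midpoint = (-3.5, 10.5); r² = |(-8, 15)−(1, 6)|²/4 = 162/4 = 40.5.
Diameter = 2r = 2√(40.5) ≈ 12.73.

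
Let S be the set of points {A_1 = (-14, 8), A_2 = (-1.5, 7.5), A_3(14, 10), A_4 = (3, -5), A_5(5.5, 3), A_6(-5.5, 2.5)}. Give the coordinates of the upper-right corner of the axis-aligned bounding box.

x-range [-14, 14], y-range [-5, 10].
The upper-right corner is (14, 10).

(14, 10)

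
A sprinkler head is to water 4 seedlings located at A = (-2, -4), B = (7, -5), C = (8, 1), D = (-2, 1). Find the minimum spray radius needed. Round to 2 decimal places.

The minimum enclosing circle of a finite set is fixed by two of the points (as a diameter) or three (as a circumcircle).
The farthest pair is A–C with squared distance 125. The circle on this segment as diameter has centre (3, -1.5) and r² = 125/4 = 31.25.
Check B: distance² to centre = 28.25 ≤ 31.25, so it lies inside.
All remaining points lie in this disk, and no smaller disk contains both endpoints, so this is the minimum enclosing circle.
r = √(31.25) ≈ 5.59.

5.59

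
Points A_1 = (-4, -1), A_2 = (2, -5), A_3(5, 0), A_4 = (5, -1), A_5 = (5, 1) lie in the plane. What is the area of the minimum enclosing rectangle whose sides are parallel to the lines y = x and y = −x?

In coordinates u = x + y, v = x − y the rectangle is axis-aligned; the map (x,y)→(u,v) scales areas by 2.
u-values: -5, -3, 5, 4, 6; range = 6 − (-5) = 11.
v-values: -3, 7, 5, 6, 4; range = 7 − (-3) = 10.
Area = (11 × 10) / 2 = 55.

55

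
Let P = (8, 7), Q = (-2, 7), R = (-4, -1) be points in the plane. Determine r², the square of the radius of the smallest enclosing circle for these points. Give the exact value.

Side lengths²: PQ² = 100, PR² = 208, QR² = 68.
Since PR² = 208 ≥ 100 + 68 = 168, the angle opposite PR is not acute, so the smallest enclosing circle has PR as diameter.
Centre = midpoint of PR = (2, 3), r² = 208/4 = 52.

52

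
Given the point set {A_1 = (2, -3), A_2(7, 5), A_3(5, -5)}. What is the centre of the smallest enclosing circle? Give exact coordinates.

Side lengths²: A_1A_2² = 89, A_1A_3² = 13, A_2A_3² = 104.
Since A_2A_3² = 104 ≥ 89 + 13 = 102, the angle opposite A_2A_3 is not acute, so the smallest enclosing circle has A_2A_3 as diameter.
Centre = midpoint of A_2A_3 = (6, 0), r² = 104/4 = 26.
Centre = (6, 0).

(6, 0)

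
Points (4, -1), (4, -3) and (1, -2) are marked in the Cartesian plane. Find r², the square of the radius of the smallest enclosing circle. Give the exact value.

25/9

Call the three points A, B, C in the order given.
Side lengths²: AB² = 4, AC² = 10, BC² = 10.
Since BC² = 10 < 10 + 4 = 14, the triangle is acute, so the smallest enclosing circle is the circumcircle.
Circumcentre = (8/3, -2), r² = 25/9.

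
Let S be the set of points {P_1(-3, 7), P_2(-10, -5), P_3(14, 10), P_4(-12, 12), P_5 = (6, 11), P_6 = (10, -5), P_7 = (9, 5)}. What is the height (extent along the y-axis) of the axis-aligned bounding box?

17

max y = 12, min y = -5, so height = 17.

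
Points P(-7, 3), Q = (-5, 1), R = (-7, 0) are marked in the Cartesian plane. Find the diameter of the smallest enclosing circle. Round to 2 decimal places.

3.16

Side lengths²: PQ² = 8, PR² = 9, QR² = 5.
Since PR² = 9 < 8 + 5 = 13, the triangle is acute, so the smallest enclosing circle is the circumcircle.
Circumcentre = (-6.5, 1.5), r² = 2.5.
Diameter = 2r = 2√(2.5) ≈ 3.16.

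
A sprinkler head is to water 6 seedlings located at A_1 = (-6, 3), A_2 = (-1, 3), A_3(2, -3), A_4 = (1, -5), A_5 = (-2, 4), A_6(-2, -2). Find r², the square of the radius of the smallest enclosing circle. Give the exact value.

The farthest pair is A_1–A_4 with squared distance 113. The circle on this segment as diameter has centre (-2.5, -1) and r² = 113/4 = 28.25.
Check A_2: distance² to centre = 18.25 ≤ 28.25, so it lies inside.
All remaining points lie in this disk, and no smaller disk contains both endpoints, so this is the minimum enclosing circle.

28.25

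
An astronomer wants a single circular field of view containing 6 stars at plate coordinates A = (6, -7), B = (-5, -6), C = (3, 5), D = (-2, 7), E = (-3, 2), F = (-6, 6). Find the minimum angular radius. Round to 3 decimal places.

8.846

A smallest enclosing disk is always determined by at most three of the input points on its boundary.
The farthest pair is A–F with squared distance 313. The circle on this segment as diameter has centre (0, -0.5) and r² = 313/4 = 78.25.
Check B: distance² to centre = 55.25 ≤ 78.25, so it lies inside.
All remaining points lie in this disk, and no smaller disk contains both endpoints, so this is the minimum enclosing circle.
r = √(78.25) ≈ 8.846.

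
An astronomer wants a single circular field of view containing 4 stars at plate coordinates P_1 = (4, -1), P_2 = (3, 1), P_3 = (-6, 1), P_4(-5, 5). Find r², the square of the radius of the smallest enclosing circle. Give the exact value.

A smallest enclosing disk is always determined by at most three of the input points on its boundary.
The minimum enclosing circle is determined by three boundary points: P_1, P_3, P_4.
Their circumcentre is (-9/14, 25/14) with r² = 2873/98.
The farthest remaining point P_2 is at distance² 1361/98 ≤ 2873/98.

2873/98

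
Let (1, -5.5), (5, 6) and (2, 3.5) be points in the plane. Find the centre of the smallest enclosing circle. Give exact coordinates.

(3, 0.25)

Call the three points A, B, C in the order given.
Side lengths²: AB² = 148.25, AC² = 82, BC² = 15.25.
Since AB² = 148.25 ≥ 82 + 15.25 = 97.25, the angle opposite AB is not acute, so the smallest enclosing circle has AB as diameter.
Centre = midpoint of AB = (3, 0.25), r² = 148.25/4 = 37.0625.
Centre = (3, 0.25).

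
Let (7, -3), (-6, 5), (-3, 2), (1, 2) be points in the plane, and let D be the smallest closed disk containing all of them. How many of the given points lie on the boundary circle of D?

A smallest enclosing disk is always determined by at most three of the input points on its boundary.
The farthest pair is (7, -3)–(-6, 5) with squared distance 233. The circle on this segment as diameter has centre (0.5, 1) and r² = 233/4 = 58.25.
Check (-3, 2): distance² to centre = 13.25 ≤ 58.25, so it lies inside.
All remaining points lie in this disk, and no smaller disk contains both endpoints, so this is the minimum enclosing circle.
The points at distance exactly r from the centre are (7, -3), (-6, 5) — 2 points.

2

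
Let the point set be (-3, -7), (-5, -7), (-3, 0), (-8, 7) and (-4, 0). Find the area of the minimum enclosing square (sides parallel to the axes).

196

The bounding box has width 5 and height 14.
An axis-aligned square enclosing the set must have side ≥ max(width, height).
So the minimum side is max(5, 14) = 14.
Area = 14² = 196.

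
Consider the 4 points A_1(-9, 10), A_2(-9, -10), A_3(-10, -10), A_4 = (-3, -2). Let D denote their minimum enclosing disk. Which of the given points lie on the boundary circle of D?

A smallest enclosing disk is always determined by at most three of the input points on its boundary.
The farthest pair is A_1–A_3 with squared distance 401. The circle on this segment as diameter has centre (-9.5, 0) and r² = 401/4 = 100.25.
Check A_2: distance² to centre = 100.25 ≤ 100.25, so it lies inside.
All remaining points lie in this disk, and no smaller disk contains both endpoints, so this is the minimum enclosing circle.
The points at distance exactly r from the centre are A_1, A_2, A_3 — 3 points.

A_1, A_2, A_3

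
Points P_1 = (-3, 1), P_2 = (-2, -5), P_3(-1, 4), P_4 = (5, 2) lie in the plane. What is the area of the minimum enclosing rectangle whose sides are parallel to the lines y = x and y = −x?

56

In coordinates u = x + y, v = x − y the rectangle is axis-aligned; the map (x,y)→(u,v) scales areas by 2.
u-values: -2, -7, 3, 7; range = 7 − (-7) = 14.
v-values: -4, 3, -5, 3; range = 3 − (-5) = 8.
Area = (14 × 8) / 2 = 56.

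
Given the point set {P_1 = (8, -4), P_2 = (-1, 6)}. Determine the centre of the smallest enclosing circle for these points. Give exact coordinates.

(3.5, 1)

The smallest circle enclosing two points has them as diameter endpoints.
Centre = midpoint = (3.5, 1); r² = |P_1P_2|²/4 = 181/4 = 45.25.
Centre = (3.5, 1).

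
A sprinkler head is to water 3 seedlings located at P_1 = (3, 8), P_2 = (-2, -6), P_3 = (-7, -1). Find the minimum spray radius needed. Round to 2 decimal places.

Side lengths²: P_1P_2² = 221, P_1P_3² = 181, P_2P_3² = 50.
Since P_1P_2² = 221 < 181 + 50 = 231, the triangle is acute, so the smallest enclosing circle is the circumcircle.
Circumcentre = (5/38, 43/38), r² = 40001/722.
r = √(40001/722) ≈ 7.44.

7.44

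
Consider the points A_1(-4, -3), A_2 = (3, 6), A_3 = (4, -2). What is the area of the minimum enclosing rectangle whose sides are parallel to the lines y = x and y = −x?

72

In coordinates u = x + y, v = x − y the rectangle is axis-aligned; the map (x,y)→(u,v) scales areas by 2.
u-values: -7, 9, 2; range = 9 − (-7) = 16.
v-values: -1, -3, 6; range = 6 − (-3) = 9.
Area = (16 × 9) / 2 = 72.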